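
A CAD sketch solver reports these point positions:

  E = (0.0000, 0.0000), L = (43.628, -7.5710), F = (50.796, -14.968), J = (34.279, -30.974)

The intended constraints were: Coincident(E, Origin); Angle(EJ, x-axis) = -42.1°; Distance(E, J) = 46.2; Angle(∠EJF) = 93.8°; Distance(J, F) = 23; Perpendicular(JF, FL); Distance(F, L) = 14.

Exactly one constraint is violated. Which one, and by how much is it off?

Distance(F, L) = 14 — off by 3.70.

E = (0.00, 0.00) ✓; EJ at -42.10° ✓; |EJ| = 46.20 ✓; ∠EJF = 93.80° ✓; |JF| = 23.00 ✓; ∠(JF, FL) = 90.00° ✓; |FL| = 10.30 ✗.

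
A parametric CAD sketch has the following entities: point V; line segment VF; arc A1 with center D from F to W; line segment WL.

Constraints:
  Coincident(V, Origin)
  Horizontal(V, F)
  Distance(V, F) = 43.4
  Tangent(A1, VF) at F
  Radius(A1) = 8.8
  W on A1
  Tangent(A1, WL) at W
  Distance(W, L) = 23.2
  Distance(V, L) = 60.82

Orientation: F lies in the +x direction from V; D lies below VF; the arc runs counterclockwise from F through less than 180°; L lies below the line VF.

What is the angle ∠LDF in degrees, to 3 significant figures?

161°

V is at the origin; V and F share the same y with |VF| = 43.4 and F on the +x side, so F = (43.4, 0.00). Tangency of A1 to VF means the radius DF is perpendicular to VF, so D = F + (0, -8.8) = (43.4, -8.80). Since DW ⟂ WL (tangency), |DL| = √(8.8² + 23.2²) = 24.8 regardless of where W sits on A1. So L lies on both circle(V, 60.82) and circle(D, 24.8); the below-VF intersection is L = (51.6, -32.2). W is the foot of the tangent from L: W = (36.7, -14.5).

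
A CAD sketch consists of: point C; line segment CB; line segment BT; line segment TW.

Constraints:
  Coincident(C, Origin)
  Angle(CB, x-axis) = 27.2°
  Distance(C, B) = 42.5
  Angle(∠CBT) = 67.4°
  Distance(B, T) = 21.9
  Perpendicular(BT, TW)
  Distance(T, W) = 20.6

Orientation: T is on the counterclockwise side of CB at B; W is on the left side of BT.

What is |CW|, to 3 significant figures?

19.5

C is at the origin; CB runs at 27.2° with length 42.5, so B = 42.5·(cos 27.2°, sin 27.2°) = (37.8, 19.4). ∠CBT = 67.4°, so BT runs at 27.2° + (180° − 67.4°) = 140° from the x-axis; with |BT| = 21.9, T = B + 21.9·(cos 140°, sin 140°) = (21.1, 33.6). BT ⟂ TW; with |TW| = 20.6 on the left of BT, W = T + 20.6·(-0.645, -0.764) = (7.78, 17.8). Then |CW| = |W − C| = 19.5.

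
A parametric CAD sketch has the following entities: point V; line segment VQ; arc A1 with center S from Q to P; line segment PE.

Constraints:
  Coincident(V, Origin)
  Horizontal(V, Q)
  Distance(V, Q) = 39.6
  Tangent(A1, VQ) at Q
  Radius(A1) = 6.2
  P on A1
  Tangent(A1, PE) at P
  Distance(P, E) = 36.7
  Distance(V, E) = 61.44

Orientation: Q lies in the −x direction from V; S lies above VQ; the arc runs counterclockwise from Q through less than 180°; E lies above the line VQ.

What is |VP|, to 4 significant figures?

34.55

V is at the origin; V and Q share the same y with |VQ| = 39.6 and Q on the −x side, so Q = (-39.60, 0.000). The tangent condition forces SQ to be normal to VQ, so S = Q + (0, 6.2) = (-39.60, 6.200). Since SP ⟂ PE (tangency), |SE| = √(6.2² + 36.7²) = 37.22 regardless of where P sits on A1. So E lies on both circle(V, 61.44) and circle(S, 37.22); the above-VQ intersection is E = (-43.69, 43.19). P is the foot of the tangent from E: P = (-33.64, 7.899).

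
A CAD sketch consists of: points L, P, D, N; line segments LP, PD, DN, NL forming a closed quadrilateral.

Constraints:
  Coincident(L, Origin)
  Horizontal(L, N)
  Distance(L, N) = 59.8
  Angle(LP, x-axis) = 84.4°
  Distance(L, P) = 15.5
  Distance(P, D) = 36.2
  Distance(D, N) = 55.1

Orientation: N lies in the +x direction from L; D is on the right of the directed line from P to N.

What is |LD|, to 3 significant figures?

21.8

L is at the origin; L and N share the same y with |LN| = 59.8 and N in +x, so N = (59.8, 0). LP runs at 84.4° with |LP| = 15.5, so P = (1.51, 15.4). D is determined by |PD| = 36.2 and |DN| = 55.1 together: it lies at the intersection of circle(P, 36.2) and circle(N, 55.1). With |PN| = 60.3, the foot of the radical line on PN is 15.8 from P and the perpendicular offset is √(36.2² − 15.8²) = 32.6. Taking the right-of-PN solution: D = (8.49, -20.1).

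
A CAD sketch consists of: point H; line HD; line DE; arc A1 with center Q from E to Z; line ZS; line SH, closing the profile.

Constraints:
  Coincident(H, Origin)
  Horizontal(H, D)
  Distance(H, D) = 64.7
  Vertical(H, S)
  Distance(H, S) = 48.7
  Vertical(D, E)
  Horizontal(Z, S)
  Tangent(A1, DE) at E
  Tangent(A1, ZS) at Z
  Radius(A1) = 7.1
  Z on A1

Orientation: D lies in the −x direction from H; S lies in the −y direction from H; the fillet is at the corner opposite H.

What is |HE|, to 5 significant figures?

76.920

H is at the origin; HD is horizontal with |HD| = 64.7 and D on the −x side, so D = (-64.700, 0.0000). HS is vertical with |HS| = 48.7 and S on the −y side, so S = (0.0000, -48.700). The virtual corner opposite H is at (-64.700, -48.700). The tangent condition forces QE to be normal to DE and the tangent condition forces QZ to be normal to ZS, with radius 7.1, so the center Q sits 7.1 in from both sides at Q = (-57.600, -41.600). That places the tangent points at E = (-64.700, -41.600) on DE and Z = (-57.600, -48.700) on ZS. Then |HE| = |E − H| = 76.920.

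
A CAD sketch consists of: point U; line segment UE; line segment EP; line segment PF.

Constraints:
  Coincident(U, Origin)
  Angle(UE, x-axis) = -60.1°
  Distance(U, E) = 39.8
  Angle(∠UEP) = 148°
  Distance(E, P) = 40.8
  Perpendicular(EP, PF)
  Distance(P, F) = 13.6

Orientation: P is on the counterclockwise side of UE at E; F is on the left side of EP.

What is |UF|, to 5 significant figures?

74.928

∠UEP = 148.0°, so EP runs at -60.1° + (180° − 148.0°) = -28.100° from the x-axis; with |EP| = 40.8, P = E + 40.8·(cos -28.100°, sin -28.100°) = (55.831, -53.720). EP is perpendicular to PF; with |PF| = 13.6 on the left of EP, F = P + 13.6·(0.47101, 0.88213) = (62.236, -41.723). Then |UF| = |F − U| = 74.928.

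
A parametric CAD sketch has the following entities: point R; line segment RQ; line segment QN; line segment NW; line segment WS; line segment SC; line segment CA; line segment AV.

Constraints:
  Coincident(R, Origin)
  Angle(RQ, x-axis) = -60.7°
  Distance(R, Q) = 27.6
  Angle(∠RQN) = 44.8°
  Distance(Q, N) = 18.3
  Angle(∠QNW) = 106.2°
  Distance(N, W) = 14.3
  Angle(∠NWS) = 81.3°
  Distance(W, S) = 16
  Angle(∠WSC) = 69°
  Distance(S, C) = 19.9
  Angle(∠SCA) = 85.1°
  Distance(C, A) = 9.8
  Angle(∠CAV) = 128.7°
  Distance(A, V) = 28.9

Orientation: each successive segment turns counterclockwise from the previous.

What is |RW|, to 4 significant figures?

6.324

R is at the origin; RQ runs at -60.7° with length 27.6, so Q = (13.51, -24.07). ∠RQN = 44.8° gives QN at 74.50° from the x-axis; with |QN| = 18.3, N = (18.40, -6.435). ∠QNW = 106.2° gives NW at 148.3° from the x-axis; with |NW| = 14.3, W = (6.231, 1.080). Then |RW| = |W − R| = 6.324.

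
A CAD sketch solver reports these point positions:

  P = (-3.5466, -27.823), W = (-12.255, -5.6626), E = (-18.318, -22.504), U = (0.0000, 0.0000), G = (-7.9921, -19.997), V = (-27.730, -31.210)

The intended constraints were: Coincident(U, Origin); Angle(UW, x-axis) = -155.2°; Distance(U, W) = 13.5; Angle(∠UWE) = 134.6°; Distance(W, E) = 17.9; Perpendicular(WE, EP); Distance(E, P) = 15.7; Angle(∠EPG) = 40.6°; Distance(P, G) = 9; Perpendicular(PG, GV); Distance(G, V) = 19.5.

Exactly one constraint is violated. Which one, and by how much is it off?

Distance(G, V) = 19.5 — off by 3.20.

U = (0.00, 0.00) ✓; UW at -155.2° ✓; |UW| = 13.50 ✓; ∠UWE = 134.6° ✓; |WE| = 17.90 ✓; ∠(WE, EP) = 90.00° ✓; |EP| = 15.70 ✓; ∠EPG = 40.60° ✓; |PG| = 9.000 ✓; ∠(PG, GV) = 90.00° ✓; |GV| = 22.70 ✗.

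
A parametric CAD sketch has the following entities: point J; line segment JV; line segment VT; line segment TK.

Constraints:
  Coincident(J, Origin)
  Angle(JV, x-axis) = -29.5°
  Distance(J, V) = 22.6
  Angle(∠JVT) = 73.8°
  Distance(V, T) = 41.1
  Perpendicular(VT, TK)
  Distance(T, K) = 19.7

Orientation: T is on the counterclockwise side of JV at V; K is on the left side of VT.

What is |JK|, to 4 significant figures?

34.85

∠JVT = 73.8°, so VT runs at -29.5° + (180° − 73.8°) = 76.70° from the x-axis; with |VT| = 41.1, T = V + 41.1·(cos 76.70°, sin 76.70°) = (29.13, 28.87). VT ⟂ TK; with |TK| = 19.7 on the left of VT, K = T + 19.7·(-0.9732, 0.2300) = (9.953, 33.40). Then |JK| = |K − J| = 34.85.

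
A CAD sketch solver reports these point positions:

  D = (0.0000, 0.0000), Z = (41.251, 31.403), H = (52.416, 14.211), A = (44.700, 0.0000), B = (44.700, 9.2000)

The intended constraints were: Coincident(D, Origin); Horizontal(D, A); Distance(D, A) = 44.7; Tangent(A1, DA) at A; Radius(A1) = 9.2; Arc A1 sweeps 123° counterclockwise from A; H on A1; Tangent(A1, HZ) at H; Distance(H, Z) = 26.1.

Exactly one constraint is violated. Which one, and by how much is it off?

Distance(H, Z) = 26.1 — off by 5.60.

D = (0.00, 0.00) ✓; D.y = 0.00, A.y = 0.00 ✓; |DA| = 44.70 ✓; ∠(BA, AD) = 90.00° ✓; |BA| = 9.200 ✓; bearing(B→H) − bearing(B→A) = 123.0° ✓; |BH| = 9.200 ✓; ∠(BH, HZ) = 90.00° ✓; |HZ| = 20.50 ✗.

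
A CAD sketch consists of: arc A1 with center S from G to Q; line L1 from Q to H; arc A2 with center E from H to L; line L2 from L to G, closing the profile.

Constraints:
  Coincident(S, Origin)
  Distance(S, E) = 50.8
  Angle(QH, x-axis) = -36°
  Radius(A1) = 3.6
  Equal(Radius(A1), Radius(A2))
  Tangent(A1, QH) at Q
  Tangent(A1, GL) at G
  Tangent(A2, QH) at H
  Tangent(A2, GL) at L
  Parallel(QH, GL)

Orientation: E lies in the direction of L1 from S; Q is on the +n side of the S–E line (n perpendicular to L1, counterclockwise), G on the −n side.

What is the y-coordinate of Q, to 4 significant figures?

2.912

S is at the origin and E lies 50.8 along u from S, so E = 50.8·u = (41.10, -29.86). Tangency of A1 to both parallel lines with radius 3.6 puts Q and G at S ± 3.6·n: Q = (2.116, 2.912), G = (-2.116, -2.912). So Q.y = 2.912.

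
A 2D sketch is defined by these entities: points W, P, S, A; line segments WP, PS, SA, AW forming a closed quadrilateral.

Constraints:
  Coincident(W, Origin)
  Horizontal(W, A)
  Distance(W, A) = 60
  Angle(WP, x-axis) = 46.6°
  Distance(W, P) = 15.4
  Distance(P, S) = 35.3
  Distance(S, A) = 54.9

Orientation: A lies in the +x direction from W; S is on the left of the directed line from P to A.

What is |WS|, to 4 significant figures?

50.19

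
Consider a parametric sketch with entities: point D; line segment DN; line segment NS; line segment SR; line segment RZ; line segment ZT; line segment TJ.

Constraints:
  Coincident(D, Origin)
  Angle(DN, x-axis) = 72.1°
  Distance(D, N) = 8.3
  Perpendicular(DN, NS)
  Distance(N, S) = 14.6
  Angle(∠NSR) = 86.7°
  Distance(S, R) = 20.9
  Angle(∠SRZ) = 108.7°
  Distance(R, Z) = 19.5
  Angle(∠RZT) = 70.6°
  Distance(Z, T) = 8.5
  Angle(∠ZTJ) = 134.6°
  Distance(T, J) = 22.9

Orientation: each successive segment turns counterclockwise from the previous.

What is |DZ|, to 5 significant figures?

18.548

D is at the origin; DN runs at 72.1° with length 8.3, so N = (2.5511, 7.8982). DN ⟂ NS, so NS runs at 162.10°; with |NS| = 14.6, S = (-11.342, 12.386). ∠NSR = 86.7° gives SR at -104.60° from the x-axis; with |SR| = 20.9, R = (-16.610, -7.8395). ∠SRZ = 108.7° gives RZ at -33.300° from the x-axis; with |RZ| = 19.5, Z = (-0.31222, -18.545). Then |DZ| = |Z − D| = 18.548.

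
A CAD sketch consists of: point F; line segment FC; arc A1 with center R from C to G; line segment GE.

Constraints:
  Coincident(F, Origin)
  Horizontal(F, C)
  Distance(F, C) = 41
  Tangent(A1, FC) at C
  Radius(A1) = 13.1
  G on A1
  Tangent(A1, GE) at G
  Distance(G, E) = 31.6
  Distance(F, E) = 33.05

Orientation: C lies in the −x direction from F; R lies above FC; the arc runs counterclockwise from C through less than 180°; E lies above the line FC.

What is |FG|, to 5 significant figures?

30.894

F is at the origin; F and C share the same y with |FC| = 41.0 and C on the −x side, so C = (-41.000, 0.0000). The tangent condition forces RC to be normal to FC, so R = C + (0, 13.1) = (-41.000, 13.100). Since RG ⟂ GE (tangency), |RE| = √(13.1² + 31.6²) = 34.208 regardless of where G sits on A1. So E lies on both circle(F, 33.05) and circle(R, 34.208); the above-FC intersection is E = (-11.776, 30.881). G is the foot of the tangent from E: G = (-30.424, 5.3695).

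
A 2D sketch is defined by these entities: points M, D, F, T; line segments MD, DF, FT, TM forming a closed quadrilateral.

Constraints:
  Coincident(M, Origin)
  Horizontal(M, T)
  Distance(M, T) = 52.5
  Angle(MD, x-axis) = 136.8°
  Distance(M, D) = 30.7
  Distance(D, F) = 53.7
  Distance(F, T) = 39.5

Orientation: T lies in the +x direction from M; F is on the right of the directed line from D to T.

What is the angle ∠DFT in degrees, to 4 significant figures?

112.2°

Checks: |DF| = 53.70 ✓; |FT| = 39.50 ✓.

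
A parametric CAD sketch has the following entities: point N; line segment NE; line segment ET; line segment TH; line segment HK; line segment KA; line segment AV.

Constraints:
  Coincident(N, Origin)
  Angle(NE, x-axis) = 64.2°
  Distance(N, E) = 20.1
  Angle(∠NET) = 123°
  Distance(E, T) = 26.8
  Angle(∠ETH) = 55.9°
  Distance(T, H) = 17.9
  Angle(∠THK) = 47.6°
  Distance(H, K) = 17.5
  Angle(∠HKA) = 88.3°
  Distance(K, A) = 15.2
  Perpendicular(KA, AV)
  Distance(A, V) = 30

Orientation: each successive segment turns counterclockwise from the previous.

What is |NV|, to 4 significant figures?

45.22

N is at the origin; NE runs at 64.2° with length 20.1, so E = (8.748, 18.10). ∠NET = 123.0° gives ET at 121.2° from the x-axis; with |ET| = 26.8, T = (-5.135, 41.02). ∠ETH = 55.9° gives TH at -114.7° from the x-axis; with |TH| = 17.9, H = (-12.61, 24.76). ∠THK = 47.6° gives HK at 17.70° from the x-axis; with |HK| = 17.5, K = (4.057, 30.08). ∠HKA = 88.3° gives KA at 109.4° from the x-axis; with |KA| = 15.2, A = (-0.9921, 44.42). KA ⟂ AV, so AV runs at -160.6°; with |AV| = 30.0, V = (-29.29, 34.45). Then |NV| = |V − N| = 45.22.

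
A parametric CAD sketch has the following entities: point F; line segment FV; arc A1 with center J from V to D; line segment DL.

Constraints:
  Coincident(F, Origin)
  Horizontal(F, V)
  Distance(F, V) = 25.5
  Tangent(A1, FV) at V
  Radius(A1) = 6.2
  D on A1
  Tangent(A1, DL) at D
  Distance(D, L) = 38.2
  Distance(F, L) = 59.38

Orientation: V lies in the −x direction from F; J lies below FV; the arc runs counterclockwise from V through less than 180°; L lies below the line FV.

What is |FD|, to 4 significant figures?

31.67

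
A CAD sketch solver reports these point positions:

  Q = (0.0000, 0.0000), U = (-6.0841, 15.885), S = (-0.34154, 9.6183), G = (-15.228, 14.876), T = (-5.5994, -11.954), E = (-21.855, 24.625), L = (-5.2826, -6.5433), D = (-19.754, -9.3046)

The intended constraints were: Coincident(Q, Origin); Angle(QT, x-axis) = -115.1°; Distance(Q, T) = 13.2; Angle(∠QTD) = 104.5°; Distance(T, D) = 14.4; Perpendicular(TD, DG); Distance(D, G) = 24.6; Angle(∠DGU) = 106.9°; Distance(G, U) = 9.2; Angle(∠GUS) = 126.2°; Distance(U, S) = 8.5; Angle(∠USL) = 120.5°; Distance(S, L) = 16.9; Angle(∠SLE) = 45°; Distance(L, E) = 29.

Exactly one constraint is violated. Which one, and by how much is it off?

Distance(L, E) = 29 — off by 6.30.

Q = (0.00, 0.00) ✓; QT at -115.1° ✓; |QT| = 13.20 ✓; ∠QTD = 104.5° ✓; |TD| = 14.40 ✓; ∠(TD, DG) = 90.00° ✓; |DG| = 24.60 ✓; ∠DGU = 106.9° ✓; |GU| = 9.199 ✓; ∠GUS = 126.2° ✓; |US| = 8.500 ✓; ∠USL = 120.5° ✓; |SL| = 16.90 ✓; ∠SLE = 45.00° ✓; |LE| = 35.30 ✗.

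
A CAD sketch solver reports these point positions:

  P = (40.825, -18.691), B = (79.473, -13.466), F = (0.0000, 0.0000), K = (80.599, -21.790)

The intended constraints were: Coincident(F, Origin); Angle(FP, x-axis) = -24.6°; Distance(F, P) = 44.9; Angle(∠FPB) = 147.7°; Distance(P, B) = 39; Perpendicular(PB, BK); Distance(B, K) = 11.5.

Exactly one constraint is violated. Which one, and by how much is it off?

Distance(B, K) = 11.5 — off by 3.10.

F = (0.00, 0.00) ✓; FP at -24.60° ✓; |FP| = 44.90 ✓; ∠FPB = 147.7° ✓; |PB| = 39.00 ✓; ∠(PB, BK) = 90.00° ✓; |BK| = 8.400 ✗.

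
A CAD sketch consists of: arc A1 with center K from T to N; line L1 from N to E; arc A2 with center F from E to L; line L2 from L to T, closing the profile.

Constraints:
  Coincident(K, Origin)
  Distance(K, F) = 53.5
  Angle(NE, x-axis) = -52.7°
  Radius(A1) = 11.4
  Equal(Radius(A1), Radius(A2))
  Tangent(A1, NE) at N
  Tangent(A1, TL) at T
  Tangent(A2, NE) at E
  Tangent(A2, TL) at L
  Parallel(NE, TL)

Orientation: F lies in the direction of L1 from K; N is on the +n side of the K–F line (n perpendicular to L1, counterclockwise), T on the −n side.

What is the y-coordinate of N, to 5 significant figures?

6.9083

K is at the origin and F lies 53.5 along u from K, so F = 53.5·u = (32.420, -42.558). Tangency of A1 to both parallel lines with radius 11.4 puts N and T at K ± 11.4·n: N = (9.0684, 6.9083), T = (-9.0684, -6.9083). So N.y = 6.9083.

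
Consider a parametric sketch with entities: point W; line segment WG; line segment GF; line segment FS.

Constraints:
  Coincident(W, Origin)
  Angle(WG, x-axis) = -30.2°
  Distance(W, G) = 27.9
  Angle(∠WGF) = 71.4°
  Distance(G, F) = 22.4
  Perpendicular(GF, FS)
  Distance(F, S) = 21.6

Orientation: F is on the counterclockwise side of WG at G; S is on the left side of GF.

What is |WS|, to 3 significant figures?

14.3

W is at the origin; WG runs at -30.2° with length 27.9, so G = 27.9·(cos -30.2°, sin -30.2°) = (24.1, -14.0). ∠WGF = 71.4°, so GF runs at -30.2° + (180° − 71.4°) = 78.4° from the x-axis; with |GF| = 22.4, F = G + 22.4·(cos 78.4°, sin 78.4°) = (28.6, 7.91). GF ⟂ FS; with |FS| = 21.6 on the left of GF, S = F + 21.6·(-0.980, 0.201) = (7.46, 12.3). Then |WS| = |S − W| = 14.3.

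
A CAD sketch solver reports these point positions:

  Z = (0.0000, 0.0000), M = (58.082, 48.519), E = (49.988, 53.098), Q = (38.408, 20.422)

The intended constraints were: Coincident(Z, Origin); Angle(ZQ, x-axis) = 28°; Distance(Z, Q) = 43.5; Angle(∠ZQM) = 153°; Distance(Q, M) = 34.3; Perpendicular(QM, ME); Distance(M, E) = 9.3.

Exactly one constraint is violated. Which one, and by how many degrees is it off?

Perpendicular(QM, ME) — off by 5.50°.

Z = (0.00, 0.00) ✓; ZQ at 28.00° ✓; |ZQ| = 43.50 ✓; ∠ZQM = 153.0° ✓; |QM| = 34.30 ✓; ∠(QM, ME) = 95.50° ✗; |ME| = 9.299 ✓.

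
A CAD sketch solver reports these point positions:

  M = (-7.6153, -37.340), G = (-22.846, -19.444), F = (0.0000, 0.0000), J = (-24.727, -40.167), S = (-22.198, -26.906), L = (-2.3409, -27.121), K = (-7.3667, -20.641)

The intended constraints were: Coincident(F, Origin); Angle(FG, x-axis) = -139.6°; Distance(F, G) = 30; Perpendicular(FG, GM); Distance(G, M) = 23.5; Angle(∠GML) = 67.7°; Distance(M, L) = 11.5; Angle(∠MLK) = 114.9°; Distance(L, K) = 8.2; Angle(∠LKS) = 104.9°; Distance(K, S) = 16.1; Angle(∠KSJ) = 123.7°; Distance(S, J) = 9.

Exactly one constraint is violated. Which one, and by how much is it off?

Distance(S, J) = 9 — off by 4.50.

F = (0.00, 0.00) ✓; FG at -139.6° ✓; |FG| = 30.00 ✓; ∠(FG, GM) = 90.00° ✓; |GM| = 23.50 ✓; ∠GML = 67.70° ✓; |ML| = 11.50 ✓; ∠MLK = 114.9° ✓; |LK| = 8.201 ✓; ∠LKS = 104.9° ✓; |KS| = 16.10 ✓; ∠KSJ = 123.7° ✓; |SJ| = 13.50 ✗.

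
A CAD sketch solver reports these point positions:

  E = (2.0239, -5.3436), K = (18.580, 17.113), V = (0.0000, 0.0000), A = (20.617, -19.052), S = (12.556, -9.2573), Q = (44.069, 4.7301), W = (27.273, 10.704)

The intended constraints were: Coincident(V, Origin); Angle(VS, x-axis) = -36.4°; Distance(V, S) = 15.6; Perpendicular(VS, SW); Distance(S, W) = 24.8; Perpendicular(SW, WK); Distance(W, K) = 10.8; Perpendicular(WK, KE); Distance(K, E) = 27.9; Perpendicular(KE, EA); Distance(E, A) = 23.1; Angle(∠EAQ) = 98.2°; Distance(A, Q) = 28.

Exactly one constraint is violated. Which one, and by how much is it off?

Distance(A, Q) = 28 — off by 5.40.

V = (0.00, 0.00) ✓; VS at -36.40° ✓; |VS| = 15.60 ✓; ∠(VS, SW) = 90.00° ✓; |SW| = 24.80 ✓; ∠(SW, WK) = 90.00° ✓; |WK| = 10.80 ✓; ∠(WK, KE) = 90.00° ✓; |KE| = 27.90 ✓; ∠(KE, EA) = 90.00° ✓; |EA| = 23.10 ✓; ∠EAQ = 98.20° ✓; |AQ| = 33.40 ✗.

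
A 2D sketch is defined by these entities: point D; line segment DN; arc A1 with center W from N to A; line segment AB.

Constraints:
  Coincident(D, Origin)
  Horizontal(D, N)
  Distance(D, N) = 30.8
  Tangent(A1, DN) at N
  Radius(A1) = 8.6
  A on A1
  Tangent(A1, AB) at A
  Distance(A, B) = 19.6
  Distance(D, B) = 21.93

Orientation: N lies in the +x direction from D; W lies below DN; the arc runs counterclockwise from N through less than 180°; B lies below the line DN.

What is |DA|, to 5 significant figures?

24.313

Checks: ∠(WN, ND) = 90.00° ✓; |WN| = 8.600 ✓; |WA| = 8.600 ✓; ∠(WA, AB) = 90.00° ✓; |AB| = 19.60 ✓; |DB| = 21.93 ✓.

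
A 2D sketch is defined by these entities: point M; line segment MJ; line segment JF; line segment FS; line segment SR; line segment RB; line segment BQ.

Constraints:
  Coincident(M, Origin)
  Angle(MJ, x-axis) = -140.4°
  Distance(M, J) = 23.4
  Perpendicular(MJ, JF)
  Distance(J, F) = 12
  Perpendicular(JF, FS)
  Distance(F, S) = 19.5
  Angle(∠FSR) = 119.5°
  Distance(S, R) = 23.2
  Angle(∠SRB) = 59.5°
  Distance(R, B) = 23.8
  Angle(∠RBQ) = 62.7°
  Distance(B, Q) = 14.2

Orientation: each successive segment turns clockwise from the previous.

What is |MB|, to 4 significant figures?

18.04

∠FSR = 119.5° gives SR at -20.90° from the x-axis; with |SR| = 23.2, R = (11.02, -1.516). ∠SRB = 59.5° gives RB at -141.4° from the x-axis; with |RB| = 23.8, B = (-7.581, -16.36). Then |MB| = |B − M| = 18.04.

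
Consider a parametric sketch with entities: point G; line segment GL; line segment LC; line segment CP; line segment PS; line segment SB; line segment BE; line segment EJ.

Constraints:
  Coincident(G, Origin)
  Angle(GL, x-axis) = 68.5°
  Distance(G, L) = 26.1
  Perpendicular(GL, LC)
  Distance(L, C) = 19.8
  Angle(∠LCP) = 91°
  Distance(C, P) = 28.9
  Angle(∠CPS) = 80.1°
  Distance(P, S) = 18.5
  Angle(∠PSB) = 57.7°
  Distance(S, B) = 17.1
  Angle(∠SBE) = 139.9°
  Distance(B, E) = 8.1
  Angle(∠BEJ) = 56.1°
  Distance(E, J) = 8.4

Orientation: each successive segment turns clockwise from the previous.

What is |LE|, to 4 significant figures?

24.42

∠PSB = 57.7° gives SB at 27.30° from the x-axis; with |SB| = 17.1, B = (17.11, 7.162). ∠SBE = 139.9° gives BE at -12.80° from the x-axis; with |BE| = 8.1, E = (25.00, 5.367). Then |LE| = |E − L| = 24.42.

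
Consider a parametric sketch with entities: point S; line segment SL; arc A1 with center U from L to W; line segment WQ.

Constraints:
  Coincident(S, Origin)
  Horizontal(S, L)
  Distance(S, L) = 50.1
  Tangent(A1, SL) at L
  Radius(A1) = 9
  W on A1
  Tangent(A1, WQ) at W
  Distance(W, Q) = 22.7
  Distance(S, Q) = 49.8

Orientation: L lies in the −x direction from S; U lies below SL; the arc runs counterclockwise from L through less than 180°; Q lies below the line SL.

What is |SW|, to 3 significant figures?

58.2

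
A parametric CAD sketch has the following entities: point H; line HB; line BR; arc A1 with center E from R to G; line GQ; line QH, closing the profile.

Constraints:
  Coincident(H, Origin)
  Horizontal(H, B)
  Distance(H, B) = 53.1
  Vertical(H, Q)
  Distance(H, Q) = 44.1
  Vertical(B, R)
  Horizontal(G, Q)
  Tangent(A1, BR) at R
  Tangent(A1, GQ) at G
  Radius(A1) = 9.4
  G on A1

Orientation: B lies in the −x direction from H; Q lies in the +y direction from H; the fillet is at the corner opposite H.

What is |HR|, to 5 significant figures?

63.433

The virtual corner opposite H is at (-53.100, 44.100). A1 meets BR tangentially, so ER is at right angles to BR and tangency of A1 to GQ means the radius EG is perpendicular to GQ, with radius 9.4, so the center E sits 9.4 in from both sides at E = (-43.700, 34.700). That places the tangent points at R = (-53.100, 34.700) on BR and G = (-43.700, 44.100) on GQ. Then |HR| = |R − H| = 63.433.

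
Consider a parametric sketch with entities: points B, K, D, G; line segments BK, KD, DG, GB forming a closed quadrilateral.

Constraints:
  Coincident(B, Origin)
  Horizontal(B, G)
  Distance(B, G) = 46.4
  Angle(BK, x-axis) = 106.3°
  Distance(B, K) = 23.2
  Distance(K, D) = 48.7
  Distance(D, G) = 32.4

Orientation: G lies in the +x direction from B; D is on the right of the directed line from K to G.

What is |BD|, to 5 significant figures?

27.273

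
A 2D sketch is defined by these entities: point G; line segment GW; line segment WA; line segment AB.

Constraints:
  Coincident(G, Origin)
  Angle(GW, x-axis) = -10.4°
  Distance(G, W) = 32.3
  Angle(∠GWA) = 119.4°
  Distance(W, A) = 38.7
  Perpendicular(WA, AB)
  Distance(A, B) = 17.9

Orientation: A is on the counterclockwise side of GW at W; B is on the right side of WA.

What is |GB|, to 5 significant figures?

71.387

∠GWA = 119.4°, so WA runs at -10.4° + (180° − 119.4°) = 50.200° from the x-axis; with |WA| = 38.7, A = W + 38.7·(cos 50.200°, sin 50.200°) = (56.542, 23.902). WA is perpendicular to AB; with |AB| = 17.9 on the right of WA, B = A + 17.9·(0.76828, -0.64011) = (70.294, 12.444). Then |GB| = |B − G| = 71.387.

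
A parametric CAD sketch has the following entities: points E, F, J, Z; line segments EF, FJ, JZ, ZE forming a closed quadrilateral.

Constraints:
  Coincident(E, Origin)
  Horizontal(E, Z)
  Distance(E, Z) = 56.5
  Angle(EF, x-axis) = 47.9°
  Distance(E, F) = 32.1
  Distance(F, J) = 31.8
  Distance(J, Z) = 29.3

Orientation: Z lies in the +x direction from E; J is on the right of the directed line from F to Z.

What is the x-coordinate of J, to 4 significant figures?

28.12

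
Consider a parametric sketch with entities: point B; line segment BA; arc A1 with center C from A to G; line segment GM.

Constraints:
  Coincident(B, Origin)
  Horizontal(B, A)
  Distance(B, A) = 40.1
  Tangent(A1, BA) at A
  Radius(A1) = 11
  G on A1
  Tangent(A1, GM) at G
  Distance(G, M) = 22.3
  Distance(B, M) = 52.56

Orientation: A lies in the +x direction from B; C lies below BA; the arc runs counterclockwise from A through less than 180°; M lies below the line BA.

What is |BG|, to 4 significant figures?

33.58

Checks: |CG| = 11.00 ✓; ∠(CG, GM) = 90.00° ✓; |GM| = 22.30 ✓; |BM| = 52.56 ✓.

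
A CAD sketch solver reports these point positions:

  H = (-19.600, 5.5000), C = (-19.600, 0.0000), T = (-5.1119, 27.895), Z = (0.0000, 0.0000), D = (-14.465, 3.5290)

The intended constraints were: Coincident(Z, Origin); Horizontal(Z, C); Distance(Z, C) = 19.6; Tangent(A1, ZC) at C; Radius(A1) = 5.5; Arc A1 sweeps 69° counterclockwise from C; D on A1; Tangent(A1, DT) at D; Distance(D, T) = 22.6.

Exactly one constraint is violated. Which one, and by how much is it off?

Distance(D, T) = 22.6 — off by 3.50.

Z = (0.00, 0.00) ✓; Z.y = 0.00, C.y = 0.00 ✓; |ZC| = 19.60 ✓; ∠(HC, CZ) = 90.00° ✓; |HC| = 5.500 ✓; bearing(H→D) − bearing(H→C) = 69.00° ✓; |HD| = 5.500 ✓; ∠(HD, DT) = 90.00° ✓; |DT| = 26.10 ✗.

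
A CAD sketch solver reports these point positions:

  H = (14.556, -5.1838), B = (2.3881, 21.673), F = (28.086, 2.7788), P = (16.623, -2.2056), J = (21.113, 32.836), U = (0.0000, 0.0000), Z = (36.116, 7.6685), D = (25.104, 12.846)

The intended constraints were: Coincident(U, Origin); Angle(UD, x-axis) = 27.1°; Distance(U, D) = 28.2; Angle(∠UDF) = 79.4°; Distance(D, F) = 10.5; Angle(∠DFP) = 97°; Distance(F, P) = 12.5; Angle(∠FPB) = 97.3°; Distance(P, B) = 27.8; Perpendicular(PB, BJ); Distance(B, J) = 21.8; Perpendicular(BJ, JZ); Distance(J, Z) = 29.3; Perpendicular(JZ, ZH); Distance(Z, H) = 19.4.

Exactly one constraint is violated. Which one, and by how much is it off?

Distance(Z, H) = 19.4 — off by 5.70.

U = (0.00, 0.00) ✓; UD at 27.10° ✓; |UD| = 28.20 ✓; ∠UDF = 79.40° ✓; |DF| = 10.50 ✓; ∠DFP = 97.00° ✓; |FP| = 12.50 ✓; ∠FPB = 97.30° ✓; |PB| = 27.80 ✓; ∠(PB, BJ) = 90.00° ✓; |BJ| = 21.80 ✓; ∠(BJ, JZ) = 90.00° ✓; |JZ| = 29.30 ✓; ∠(JZ, ZH) = 90.00° ✓; |ZH| = 25.10 ✗.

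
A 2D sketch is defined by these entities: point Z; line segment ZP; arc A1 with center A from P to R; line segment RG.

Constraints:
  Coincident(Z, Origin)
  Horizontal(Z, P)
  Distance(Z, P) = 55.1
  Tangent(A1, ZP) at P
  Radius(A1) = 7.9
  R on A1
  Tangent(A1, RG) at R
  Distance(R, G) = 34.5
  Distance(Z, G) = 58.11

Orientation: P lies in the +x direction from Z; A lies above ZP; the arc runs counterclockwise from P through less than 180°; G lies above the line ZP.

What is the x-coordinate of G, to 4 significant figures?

41.57

Z is at the origin; Z and P share the same y with |ZP| = 55.1 and P on the +x side, so P = (55.10, 0.000). The tangent condition forces AP to be normal to ZP, so A = P + (0, 7.9) = (55.10, 7.900). Since AR ⟂ RG (tangency), |AG| = √(7.9² + 34.5²) = 35.39 regardless of where R sits on A1. So G lies on both circle(Z, 58.11) and circle(A, 35.39); the above-ZP intersection is G = (41.57, 40.60). R is the foot of the tangent from G: R = (61.54, 12.47).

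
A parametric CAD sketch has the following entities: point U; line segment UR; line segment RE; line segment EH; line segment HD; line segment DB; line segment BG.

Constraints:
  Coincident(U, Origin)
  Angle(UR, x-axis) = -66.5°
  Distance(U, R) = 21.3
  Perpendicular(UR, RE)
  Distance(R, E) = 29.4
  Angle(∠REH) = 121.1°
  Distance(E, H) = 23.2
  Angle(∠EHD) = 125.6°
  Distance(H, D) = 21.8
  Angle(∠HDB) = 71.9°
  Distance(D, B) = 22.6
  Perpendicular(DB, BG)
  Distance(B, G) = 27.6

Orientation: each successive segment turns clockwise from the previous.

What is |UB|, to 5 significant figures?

16.222

∠EHD = 125.6° gives HD at 90.200° from the x-axis; with |HD| = 21.8, D = (-37.455, 3.9826). ∠HDB = 71.9° gives DB at -17.900° from the x-axis; with |DB| = 22.6, B = (-15.949, -2.9637). Then |UB| = |B − U| = 16.222.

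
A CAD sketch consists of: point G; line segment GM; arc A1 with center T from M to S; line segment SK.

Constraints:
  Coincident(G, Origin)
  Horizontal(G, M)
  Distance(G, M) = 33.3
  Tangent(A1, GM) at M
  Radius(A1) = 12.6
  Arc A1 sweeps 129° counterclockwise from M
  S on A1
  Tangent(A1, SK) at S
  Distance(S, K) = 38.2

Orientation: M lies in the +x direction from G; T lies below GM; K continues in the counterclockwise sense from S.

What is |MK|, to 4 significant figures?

52.20

G is at the origin; GM is horizontal with |GM| = 33.3 and M on the +x side, so M = (33.30, 0.000). A1 meets GM tangentially, so TM is at right angles to GM, so T = M + (0, -12.6) = (33.30, -12.60). On A1, M sits at bearing 90° from T; a 129° counterclockwise sweep puts S at bearing 219°, so S = T + 12.6·(cos 219°, sin 219°) = (23.51, -20.53). A1 meets SK tangentially, so TS is at right angles to SK, so SK runs along (−sin 219°, cos 219°); with |SK| = 38.2, K = (47.55, -50.22). Then |MK| = |K − M| = 52.20.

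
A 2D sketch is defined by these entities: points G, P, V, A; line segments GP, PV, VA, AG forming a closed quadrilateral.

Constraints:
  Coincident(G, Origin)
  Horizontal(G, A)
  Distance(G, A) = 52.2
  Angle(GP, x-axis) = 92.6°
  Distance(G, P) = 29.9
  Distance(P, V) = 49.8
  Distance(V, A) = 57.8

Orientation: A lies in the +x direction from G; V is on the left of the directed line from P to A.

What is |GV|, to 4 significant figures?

69.71

G is at the origin; GA is horizontal with |GA| = 52.2 and A in +x, so A = (52.2, 0). GP runs at 92.6° with |GP| = 29.9, so P = (-1.356, 29.87). V is determined by |PV| = 49.8 and |VA| = 57.8 together: it lies at the intersection of circle(P, 49.8) and circle(A, 57.8). With |PA| = 61.32, the foot of the radical line on PA is 23.64 from P and the perpendicular offset is √(49.8² − 23.64²) = 43.83. Taking the left-of-PA solution: V = (40.64, 56.63).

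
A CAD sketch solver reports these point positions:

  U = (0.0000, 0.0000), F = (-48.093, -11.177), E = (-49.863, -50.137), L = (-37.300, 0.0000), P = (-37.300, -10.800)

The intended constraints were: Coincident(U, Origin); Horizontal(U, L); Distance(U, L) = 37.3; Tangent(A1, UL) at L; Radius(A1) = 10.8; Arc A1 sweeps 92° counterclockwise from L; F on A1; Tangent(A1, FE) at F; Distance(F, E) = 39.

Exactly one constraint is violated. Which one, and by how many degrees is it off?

Tangent(A1, FE) at F — off by 4.60°.

U = (0.00, 0.00) ✓; U.y = 0.00, L.y = 0.00 ✓; |UL| = 37.30 ✓; ∠(PL, LU) = 90.00° ✓; |PL| = 10.80 ✓; bearing(P→F) − bearing(P→L) = 92.00° ✓; |PF| = 10.80 ✓; ∠(PF, FE) = 94.60° ✗; |FE| = 39.00 ✓.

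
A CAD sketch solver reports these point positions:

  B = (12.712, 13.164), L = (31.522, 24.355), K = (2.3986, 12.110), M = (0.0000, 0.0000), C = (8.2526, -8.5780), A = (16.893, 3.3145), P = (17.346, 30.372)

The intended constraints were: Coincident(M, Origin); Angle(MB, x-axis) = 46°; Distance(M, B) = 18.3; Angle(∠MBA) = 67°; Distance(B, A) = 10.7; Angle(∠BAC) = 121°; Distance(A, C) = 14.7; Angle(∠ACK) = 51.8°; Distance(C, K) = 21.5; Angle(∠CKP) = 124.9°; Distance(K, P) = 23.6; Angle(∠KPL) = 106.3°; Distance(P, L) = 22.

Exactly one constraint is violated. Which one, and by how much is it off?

Distance(P, L) = 22 — off by 6.60.

M = (0.00, 0.00) ✓; MB at 46.00° ✓; |MB| = 18.30 ✓; ∠MBA = 67.00° ✓; |BA| = 10.70 ✓; ∠BAC = 121.0° ✓; |AC| = 14.70 ✓; ∠ACK = 51.80° ✓; |CK| = 21.50 ✓; ∠CKP = 124.9° ✓; |KP| = 23.60 ✓; ∠KPL = 106.3° ✓; |PL| = 15.40 ✗.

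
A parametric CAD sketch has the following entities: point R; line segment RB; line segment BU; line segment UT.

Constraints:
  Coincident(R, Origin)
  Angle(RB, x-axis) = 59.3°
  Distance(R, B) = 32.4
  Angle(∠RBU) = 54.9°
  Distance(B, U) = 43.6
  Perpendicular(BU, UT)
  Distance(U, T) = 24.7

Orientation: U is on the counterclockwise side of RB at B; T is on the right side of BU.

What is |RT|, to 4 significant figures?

56.97

R is at the origin; RB runs at 59.3° with length 32.4, so B = 32.4·(cos 59.3°, sin 59.3°) = (16.54, 27.86). ∠RBU = 54.9°, so BU runs at 59.3° + (180° − 54.9°) = 184.4° from the x-axis; with |BU| = 43.6, U = B + 43.6·(cos 184.4°, sin 184.4°) = (-26.93, 24.51). BU ⟂ UT; with |UT| = 24.7 on the right of BU, T = U + 24.7·(-0.07672, 0.9971) = (-28.82, 49.14). Then |RT| = |T − R| = 56.97.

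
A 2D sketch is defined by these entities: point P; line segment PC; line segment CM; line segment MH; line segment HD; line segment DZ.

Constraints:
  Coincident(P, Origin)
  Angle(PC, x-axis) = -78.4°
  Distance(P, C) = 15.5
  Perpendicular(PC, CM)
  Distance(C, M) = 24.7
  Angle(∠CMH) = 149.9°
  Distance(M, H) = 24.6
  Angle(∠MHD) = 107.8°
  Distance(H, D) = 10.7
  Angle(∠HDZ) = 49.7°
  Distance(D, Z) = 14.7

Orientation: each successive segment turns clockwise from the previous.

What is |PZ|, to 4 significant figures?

35.05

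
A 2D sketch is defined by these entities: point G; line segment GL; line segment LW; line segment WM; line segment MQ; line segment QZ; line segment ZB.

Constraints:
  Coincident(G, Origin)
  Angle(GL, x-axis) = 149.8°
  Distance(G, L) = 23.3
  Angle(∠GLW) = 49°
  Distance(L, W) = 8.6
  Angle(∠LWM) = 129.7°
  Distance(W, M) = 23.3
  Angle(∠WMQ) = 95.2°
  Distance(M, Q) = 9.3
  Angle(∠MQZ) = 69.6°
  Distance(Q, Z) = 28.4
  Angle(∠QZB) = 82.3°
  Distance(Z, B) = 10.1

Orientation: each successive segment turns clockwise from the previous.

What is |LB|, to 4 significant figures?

15.39

G is at the origin; GL runs at 149.8° with length 23.3, so L = (-20.14, 11.72). ∠GLW = 49.0° gives LW at 18.80° from the x-axis; with |LW| = 8.6, W = (-12.00, 14.49). ∠LWM = 129.7° gives WM at -31.50° from the x-axis; with |WM| = 23.3, M = (7.870, 2.318). ∠WMQ = 95.2° gives MQ at -116.3° from the x-axis; with |MQ| = 9.3, Q = (3.750, -6.020). ∠MQZ = 69.6° gives QZ at 133.3° from the x-axis; with |QZ| = 28.4, Z = (-15.73, 14.65). ∠QZB = 82.3° gives ZB at 35.60° from the x-axis; with |ZB| = 10.1, B = (-7.515, 20.53). Then |LB| = |B − L| = 15.39.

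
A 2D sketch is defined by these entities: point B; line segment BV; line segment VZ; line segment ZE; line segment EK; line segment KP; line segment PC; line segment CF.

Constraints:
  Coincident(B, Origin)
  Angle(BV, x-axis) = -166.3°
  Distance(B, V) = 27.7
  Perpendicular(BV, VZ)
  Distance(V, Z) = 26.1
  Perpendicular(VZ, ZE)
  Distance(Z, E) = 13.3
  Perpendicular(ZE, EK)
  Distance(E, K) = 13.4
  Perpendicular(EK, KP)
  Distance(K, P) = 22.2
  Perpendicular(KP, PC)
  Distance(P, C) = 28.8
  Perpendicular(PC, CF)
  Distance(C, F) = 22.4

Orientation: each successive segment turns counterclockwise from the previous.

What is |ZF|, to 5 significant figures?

20.480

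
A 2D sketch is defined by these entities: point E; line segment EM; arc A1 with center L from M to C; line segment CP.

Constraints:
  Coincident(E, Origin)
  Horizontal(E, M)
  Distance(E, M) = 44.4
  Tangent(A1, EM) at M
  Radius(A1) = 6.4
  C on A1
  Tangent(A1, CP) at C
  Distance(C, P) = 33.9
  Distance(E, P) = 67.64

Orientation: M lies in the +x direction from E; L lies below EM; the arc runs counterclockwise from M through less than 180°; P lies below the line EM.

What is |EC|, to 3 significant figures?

39.9

Checks: E = (0.00, 0.00) ✓; |LC| = 6.400 ✓; ∠(LC, CP) = 90.00° ✓; |CP| = 33.90 ✓; |EP| = 67.64 ✓.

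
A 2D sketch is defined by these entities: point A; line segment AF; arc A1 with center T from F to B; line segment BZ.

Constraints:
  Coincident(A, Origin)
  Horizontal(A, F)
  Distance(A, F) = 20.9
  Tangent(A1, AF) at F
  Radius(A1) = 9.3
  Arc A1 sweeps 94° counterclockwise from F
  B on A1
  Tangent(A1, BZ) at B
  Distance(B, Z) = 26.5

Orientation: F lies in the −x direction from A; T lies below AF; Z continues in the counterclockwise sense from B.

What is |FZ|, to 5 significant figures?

37.135

On A1, F sits at bearing 90° from T; a 94° counterclockwise sweep puts B at bearing 184°, so B = T + 9.3·(cos 184°, sin 184°) = (-30.177, -9.9487). A1 meets BZ tangentially, so TB is at right angles to BZ, so BZ runs along (−sin 184°, cos 184°); with |BZ| = 26.5, Z = (-28.329, -36.384). Then |FZ| = |Z − F| = 37.135.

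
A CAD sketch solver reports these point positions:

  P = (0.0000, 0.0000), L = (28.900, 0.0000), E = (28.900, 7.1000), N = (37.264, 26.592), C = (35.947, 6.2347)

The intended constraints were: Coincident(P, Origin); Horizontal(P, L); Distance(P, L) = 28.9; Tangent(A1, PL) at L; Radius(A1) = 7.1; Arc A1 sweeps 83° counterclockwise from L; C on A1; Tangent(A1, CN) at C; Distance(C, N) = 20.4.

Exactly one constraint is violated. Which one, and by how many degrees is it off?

Tangent(A1, CN) at C — off by 3.30°.

P = (0.00, 0.00) ✓; P.y = 0.00, L.y = 0.00 ✓; |PL| = 28.90 ✓; ∠(EL, LP) = 90.00° ✓; |EL| = 7.100 ✓; bearing(E→C) − bearing(E→L) = 83.00° ✓; |EC| = 7.100 ✓; ∠(EC, CN) = 86.70° ✗; |CN| = 20.40 ✓.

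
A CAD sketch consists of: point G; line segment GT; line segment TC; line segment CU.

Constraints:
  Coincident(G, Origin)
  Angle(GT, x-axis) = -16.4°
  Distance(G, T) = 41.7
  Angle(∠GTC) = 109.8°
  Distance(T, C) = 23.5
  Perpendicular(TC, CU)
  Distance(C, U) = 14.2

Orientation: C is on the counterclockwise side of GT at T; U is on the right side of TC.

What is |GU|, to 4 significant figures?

65.35

G is at the origin; GT runs at -16.4° with length 41.7, so T = 41.7·(cos -16.4°, sin -16.4°) = (40.00, -11.77). ∠GTC = 109.8°, so TC runs at -16.4° + (180° − 109.8°) = 53.80° from the x-axis; with |TC| = 23.5, C = T + 23.5·(cos 53.80°, sin 53.80°) = (53.88, 7.190). TC ⟂ CU; with |CU| = 14.2 on the right of TC, U = C + 14.2·(0.8070, -0.5906) = (65.34, -1.197). Then |GU| = |U − G| = 65.35.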